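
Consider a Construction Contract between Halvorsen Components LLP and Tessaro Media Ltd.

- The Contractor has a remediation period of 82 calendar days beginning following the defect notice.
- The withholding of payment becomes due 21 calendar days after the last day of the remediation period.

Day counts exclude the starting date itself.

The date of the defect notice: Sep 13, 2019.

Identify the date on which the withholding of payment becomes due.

The last day of the remediation period: 82 calendar days after Sep 13, 2019 is Dec 4, 2019.
Adding 21 calendar days to Dec 4, 2019 gives Dec 25, 2019, which is the date on which the withholding of payment becomes due.

Dec 25, 2019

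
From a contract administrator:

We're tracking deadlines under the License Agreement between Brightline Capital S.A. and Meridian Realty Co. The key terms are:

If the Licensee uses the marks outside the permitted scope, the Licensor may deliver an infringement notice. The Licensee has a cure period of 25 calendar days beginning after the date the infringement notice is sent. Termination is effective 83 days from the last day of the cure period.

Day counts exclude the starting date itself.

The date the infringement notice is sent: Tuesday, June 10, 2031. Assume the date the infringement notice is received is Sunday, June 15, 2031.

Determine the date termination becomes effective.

Adding 25 calendar days to June 10, 2031 gives July 5, 2031, which is the last day of the cure period.
The date termination becomes effective: July 5, 2031 + 83 days = September 26, 2031.

September 26, 2031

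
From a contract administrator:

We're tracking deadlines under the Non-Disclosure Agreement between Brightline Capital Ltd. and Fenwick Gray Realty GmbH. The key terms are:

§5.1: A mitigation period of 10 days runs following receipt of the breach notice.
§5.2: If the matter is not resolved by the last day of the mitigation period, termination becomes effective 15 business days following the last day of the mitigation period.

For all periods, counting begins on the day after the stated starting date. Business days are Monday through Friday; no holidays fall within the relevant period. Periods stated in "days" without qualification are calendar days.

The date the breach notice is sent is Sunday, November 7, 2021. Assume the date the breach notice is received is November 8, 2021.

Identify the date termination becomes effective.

The last day of the mitigation period: November 8, 2021 + 10 days = November 18, 2021.
From Thursday, November 18, 2021, 15 business days (Nov 19, Nov 22, Nov 23, Nov 24, …, Dec 7, Dec 8, Dec 9, skipping weekends) brings us to Thursday, December 9, 2021, which is the date termination becomes effective.

December 9, 2021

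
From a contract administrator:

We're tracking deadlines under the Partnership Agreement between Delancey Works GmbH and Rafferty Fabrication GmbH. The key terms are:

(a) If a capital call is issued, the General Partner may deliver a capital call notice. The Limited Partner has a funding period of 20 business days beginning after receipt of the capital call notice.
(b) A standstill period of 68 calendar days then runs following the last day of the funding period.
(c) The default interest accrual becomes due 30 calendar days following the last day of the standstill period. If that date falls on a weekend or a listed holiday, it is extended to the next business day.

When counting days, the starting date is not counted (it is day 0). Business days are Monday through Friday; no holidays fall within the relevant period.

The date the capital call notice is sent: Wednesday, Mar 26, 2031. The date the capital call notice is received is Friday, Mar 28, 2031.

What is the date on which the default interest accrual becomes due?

The last day of the funding period: counting 20 business days from Friday, Mar 28, 2031 (Mar 31, Apr 1, Apr 2, Apr 3, …, Apr 23, Apr 24, Apr 25, skipping weekends) reaches Friday, Apr 25, 2031.
The last day of the standstill period: 68 calendar days after Apr 25, 2031 is Jul 2, 2031.
The date on which the default interest accrual becomes due: Jul 2, 2031 + 30 days = Aug 1, 2031. Aug 1, 2031 is a Friday, so no roll-forward applies.

Aug 1, 2031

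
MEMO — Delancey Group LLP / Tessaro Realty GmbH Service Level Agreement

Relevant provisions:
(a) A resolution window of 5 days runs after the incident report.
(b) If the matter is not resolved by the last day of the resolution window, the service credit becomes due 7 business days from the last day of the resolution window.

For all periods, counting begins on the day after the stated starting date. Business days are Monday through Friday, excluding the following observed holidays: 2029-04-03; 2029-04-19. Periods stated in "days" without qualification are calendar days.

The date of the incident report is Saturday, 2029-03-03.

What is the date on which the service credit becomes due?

2029-03-19

The last day of the resolution window: 5 calendar days after 2029-03-03 is 2029-03-08.
The date on which the service credit becomes due: 7 business days after Thursday, 2029-03-08, skipping weekends — Mar 9, Mar 12, Mar 13, Mar 14, Mar 15, Mar 16, Mar 19 — lands on Monday, 2029-03-19.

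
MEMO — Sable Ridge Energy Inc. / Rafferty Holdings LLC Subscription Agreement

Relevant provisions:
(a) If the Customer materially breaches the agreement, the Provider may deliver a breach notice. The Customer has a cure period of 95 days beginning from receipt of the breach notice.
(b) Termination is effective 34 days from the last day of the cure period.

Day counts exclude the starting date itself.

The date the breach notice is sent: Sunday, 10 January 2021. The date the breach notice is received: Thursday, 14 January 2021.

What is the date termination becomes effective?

23 May 2021

Adding 95 calendar days to 14 January 2021 gives 19 April 2021, which is the last day of the cure period.
Adding 34 calendar days to 19 April 2021 gives 23 May 2021, which is the date termination becomes effective.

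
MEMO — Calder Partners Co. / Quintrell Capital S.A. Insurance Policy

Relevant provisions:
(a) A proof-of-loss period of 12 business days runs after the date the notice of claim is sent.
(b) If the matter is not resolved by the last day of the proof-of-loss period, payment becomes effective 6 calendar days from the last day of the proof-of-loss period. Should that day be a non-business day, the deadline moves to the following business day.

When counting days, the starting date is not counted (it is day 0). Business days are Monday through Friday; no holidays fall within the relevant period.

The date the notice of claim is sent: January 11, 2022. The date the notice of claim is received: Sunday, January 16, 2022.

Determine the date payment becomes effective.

February 2, 2022

The last day of the proof-of-loss period: 12 business days after Tuesday, January 11, 2022, skipping weekends — Jan 12, Jan 13, Jan 14, Jan 17, …, Jan 25, Jan 26, Jan 27 — lands on Thursday, January 27, 2022.
The date payment becomes effective: January 27, 2022 + 6 days = February 2, 2022. February 2, 2022 is a Wednesday, so no roll-forward applies.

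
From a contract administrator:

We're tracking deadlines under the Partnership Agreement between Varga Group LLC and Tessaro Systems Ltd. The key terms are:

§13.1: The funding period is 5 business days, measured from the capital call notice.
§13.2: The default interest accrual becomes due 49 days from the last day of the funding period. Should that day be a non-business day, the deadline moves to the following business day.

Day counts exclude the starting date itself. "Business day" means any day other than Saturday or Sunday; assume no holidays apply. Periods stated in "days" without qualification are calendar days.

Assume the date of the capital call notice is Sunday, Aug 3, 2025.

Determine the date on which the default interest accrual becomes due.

The last day of the funding period: counting 5 business days from Sunday, Aug 3, 2025 (Aug 4, Aug 5, Aug 6, Aug 7, Aug 8, skipping weekends) reaches Friday, Aug 8, 2025.
The date on which the default interest accrual becomes due: 49 calendar days after Aug 8, 2025 is Sep 26, 2025. Sep 26, 2025 is a Friday, so no roll-forward applies.

Sep 26, 2025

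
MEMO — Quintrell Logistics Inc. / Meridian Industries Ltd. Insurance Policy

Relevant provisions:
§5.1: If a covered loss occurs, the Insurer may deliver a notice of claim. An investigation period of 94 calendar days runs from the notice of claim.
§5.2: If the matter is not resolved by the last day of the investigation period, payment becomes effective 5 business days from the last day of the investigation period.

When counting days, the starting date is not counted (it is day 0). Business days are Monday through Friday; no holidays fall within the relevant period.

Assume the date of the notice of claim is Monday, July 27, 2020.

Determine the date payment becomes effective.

The last day of the investigation period: 94 calendar days after July 27, 2020 is October 29, 2020.
The date payment becomes effective: 5 business days after Thursday, October 29, 2020, skipping weekends — Oct 30, Nov 2, Nov 3, Nov 4, Nov 5 — lands on Thursday, November 5, 2020.

November 5, 2020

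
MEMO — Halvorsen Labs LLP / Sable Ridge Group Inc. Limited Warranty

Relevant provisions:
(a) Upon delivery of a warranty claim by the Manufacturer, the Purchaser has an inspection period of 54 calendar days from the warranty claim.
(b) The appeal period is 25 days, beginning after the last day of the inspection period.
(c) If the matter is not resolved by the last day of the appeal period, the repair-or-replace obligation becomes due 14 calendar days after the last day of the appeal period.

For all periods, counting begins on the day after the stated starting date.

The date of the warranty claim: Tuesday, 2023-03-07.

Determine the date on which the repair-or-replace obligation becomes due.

The last day of the inspection period: 54 calendar days after 2023-03-07 is 2023-04-30.
Adding 25 calendar days to 2023-04-30 gives 2023-05-25, which is the last day of the appeal period.
The date on which the repair-or-replace obligation becomes due: 14 calendar days after 2023-05-25 is 2023-06-08.

2023-06-08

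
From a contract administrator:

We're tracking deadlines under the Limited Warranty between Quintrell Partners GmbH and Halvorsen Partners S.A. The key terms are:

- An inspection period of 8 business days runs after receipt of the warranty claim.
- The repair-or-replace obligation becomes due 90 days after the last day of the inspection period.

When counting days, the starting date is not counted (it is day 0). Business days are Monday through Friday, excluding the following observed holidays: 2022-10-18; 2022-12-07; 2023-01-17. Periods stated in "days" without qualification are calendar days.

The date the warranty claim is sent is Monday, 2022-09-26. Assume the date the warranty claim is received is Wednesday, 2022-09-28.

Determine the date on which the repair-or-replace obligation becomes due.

From Wednesday, 2022-09-28, 8 business days (Sep 29, Sep 30, Oct 3, Oct 4, Oct 5, Oct 6, Oct 7, Oct 10, skipping weekends) brings us to Monday, 2022-10-10, which is the last day of the inspection period.
The date on which the repair-or-replace obligation becomes due: 2022-10-10 + 90 days = 2023-01-08.

2023-01-08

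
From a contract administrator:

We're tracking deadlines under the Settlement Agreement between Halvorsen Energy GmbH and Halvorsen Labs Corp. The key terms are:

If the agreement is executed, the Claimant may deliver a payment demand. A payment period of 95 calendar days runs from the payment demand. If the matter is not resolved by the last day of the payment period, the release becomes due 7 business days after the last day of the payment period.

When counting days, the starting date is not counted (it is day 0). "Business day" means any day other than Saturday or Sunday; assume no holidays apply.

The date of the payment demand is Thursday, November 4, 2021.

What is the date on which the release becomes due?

Adding 95 calendar days to November 4, 2021 gives February 7, 2022, which is the last day of the payment period.
The date on which the release becomes due: counting 7 business days from Monday, February 7, 2022 (Feb 8, Feb 9, Feb 10, Feb 11, Feb 14, Feb 15, Feb 16, skipping weekends) reaches Wednesday, February 16, 2022.

February 16, 2022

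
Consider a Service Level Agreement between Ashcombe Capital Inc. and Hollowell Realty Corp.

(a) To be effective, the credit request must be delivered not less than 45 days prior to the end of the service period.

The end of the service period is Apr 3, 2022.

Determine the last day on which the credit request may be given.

Counting back 45 calendar days from Apr 3, 2022 gives Feb 17, 2022.

Feb 17, 2022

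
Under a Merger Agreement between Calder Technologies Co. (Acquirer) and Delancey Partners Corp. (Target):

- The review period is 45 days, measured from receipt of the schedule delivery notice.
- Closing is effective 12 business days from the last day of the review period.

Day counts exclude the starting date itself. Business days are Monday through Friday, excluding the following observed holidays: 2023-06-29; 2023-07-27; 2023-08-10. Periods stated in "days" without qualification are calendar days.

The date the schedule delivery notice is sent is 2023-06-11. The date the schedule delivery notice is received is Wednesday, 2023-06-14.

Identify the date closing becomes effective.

The last day of the review period: 2023-06-14 + 45 days = 2023-07-29.
The date closing becomes effective: 12 business days after Saturday, 2023-07-29, skipping weekends and the listed holiday on Aug 10 — Jul 31, Aug 1, Aug 2, Aug 3, …, Aug 14, Aug 15, Aug 16 — lands on Wednesday, 2023-08-16.

2023-08-16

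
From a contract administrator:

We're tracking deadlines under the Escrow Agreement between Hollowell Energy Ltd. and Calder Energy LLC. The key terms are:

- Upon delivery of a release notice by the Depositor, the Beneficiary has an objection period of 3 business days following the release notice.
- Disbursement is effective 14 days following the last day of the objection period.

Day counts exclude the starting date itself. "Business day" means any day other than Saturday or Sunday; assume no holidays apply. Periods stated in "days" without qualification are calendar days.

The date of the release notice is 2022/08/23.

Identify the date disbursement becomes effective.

2022/09/09

The last day of the objection period: counting 3 business days from Tuesday, 2022/08/23 (Aug 24, Aug 25, Aug 26, skipping weekends) reaches Friday, 2022/08/26.
The date disbursement becomes effective: 2022/08/26 + 14 days = 2022/09/09.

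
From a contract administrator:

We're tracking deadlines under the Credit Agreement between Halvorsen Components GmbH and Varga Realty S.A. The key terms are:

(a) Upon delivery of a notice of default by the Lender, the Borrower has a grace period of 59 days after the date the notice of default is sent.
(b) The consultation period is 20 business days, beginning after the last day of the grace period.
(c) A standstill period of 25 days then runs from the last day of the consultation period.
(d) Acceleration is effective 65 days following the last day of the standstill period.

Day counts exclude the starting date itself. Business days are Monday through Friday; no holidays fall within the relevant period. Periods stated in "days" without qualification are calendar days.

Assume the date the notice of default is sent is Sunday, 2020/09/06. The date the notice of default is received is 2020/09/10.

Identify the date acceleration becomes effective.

2021/03/02

The last day of the grace period: 2020/09/06 + 59 days = 2020/11/04.
The last day of the consultation period: 20 business days after Wednesday, 2020/11/04, skipping weekends — Nov 5, Nov 6, Nov 9, Nov 10, …, Nov 30, Dec 1, Dec 2 — lands on Wednesday, 2020/12/02.
The last day of the standstill period: 2020/12/02 + 25 days = 2020/12/27.
The date acceleration becomes effective: 2020/12/27 + 65 days = 2021/03/02.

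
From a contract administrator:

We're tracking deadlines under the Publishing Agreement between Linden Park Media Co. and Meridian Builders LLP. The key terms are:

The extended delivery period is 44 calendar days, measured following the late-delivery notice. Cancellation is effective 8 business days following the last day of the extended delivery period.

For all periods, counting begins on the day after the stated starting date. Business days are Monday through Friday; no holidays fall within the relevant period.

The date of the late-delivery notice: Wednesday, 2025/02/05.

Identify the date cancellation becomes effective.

The last day of the extended delivery period: 2025/02/05 + 44 days = 2025/03/21.
The date cancellation becomes effective: 8 business days after Friday, 2025/03/21, skipping weekends — Mar 24, Mar 25, Mar 26, Mar 27, Mar 28, Mar 31, Apr 1, Apr 2 — lands on Wednesday, 2025/04/02.

2025/04/02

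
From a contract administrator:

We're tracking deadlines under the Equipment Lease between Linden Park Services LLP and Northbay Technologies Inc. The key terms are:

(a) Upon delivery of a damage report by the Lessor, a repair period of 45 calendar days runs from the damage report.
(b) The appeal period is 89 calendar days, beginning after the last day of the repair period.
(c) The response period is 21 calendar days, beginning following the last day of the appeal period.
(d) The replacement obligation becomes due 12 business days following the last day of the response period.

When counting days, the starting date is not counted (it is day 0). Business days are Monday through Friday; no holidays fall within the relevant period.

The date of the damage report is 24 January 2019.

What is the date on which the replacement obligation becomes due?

16 July 2019

The last day of the repair period: 45 calendar days after 24 January 2019 is 10 March 2019.
Adding 89 calendar days to 10 March 2019 gives 7 June 2019, which is the last day of the appeal period.
The last day of the response period: 21 calendar days after 7 June 2019 is 28 June 2019.
The date on which the replacement obligation becomes due: 12 business days after Friday, 28 June 2019, skipping weekends — Jul 1, Jul 2, Jul 3, Jul 4, …, Jul 12, Jul 15, Jul 16 — lands on Tuesday, 16 July 2019.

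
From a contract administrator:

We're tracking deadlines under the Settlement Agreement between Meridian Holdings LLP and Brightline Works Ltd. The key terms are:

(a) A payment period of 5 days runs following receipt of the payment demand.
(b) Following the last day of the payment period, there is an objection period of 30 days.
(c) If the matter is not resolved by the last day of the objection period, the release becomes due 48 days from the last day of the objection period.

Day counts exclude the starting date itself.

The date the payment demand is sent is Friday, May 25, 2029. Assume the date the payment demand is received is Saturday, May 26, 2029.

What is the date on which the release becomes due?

August 17, 2029

The last day of the payment period: May 26, 2029 + 5 days = May 31, 2029.
The last day of the objection period: May 31, 2029 + 30 days = June 30, 2029.
Adding 48 calendar days to June 30, 2029 gives August 17, 2029, which is the date on which the release becomes due.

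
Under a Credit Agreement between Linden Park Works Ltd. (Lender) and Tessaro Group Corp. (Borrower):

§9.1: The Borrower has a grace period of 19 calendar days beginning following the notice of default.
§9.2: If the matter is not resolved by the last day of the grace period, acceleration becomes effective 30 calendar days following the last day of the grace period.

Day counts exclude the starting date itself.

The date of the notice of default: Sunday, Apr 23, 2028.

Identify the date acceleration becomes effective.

Jun 11, 2028

The last day of the grace period: Apr 23, 2028 + 19 days = May 12, 2028.
The date acceleration becomes effective: May 12, 2028 + 30 days = Jun 11, 2028.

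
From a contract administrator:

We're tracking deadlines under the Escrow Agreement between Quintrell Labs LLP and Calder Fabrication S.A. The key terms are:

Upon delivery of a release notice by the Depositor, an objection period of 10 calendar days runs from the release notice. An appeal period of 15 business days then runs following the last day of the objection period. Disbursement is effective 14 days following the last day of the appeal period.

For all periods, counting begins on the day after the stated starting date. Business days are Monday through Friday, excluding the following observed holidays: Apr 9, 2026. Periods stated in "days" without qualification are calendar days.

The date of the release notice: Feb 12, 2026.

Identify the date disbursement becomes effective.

Mar 27, 2026

Adding 10 calendar days to Feb 12, 2026 gives Feb 22, 2026, which is the last day of the objection period.
The last day of the appeal period: 15 business days after Sunday, Feb 22, 2026, skipping weekends — Feb 23, Feb 24, Feb 25, Feb 26, …, Mar 11, Mar 12, Mar 13 — lands on Friday, Mar 13, 2026.
Adding 14 calendar days to Mar 13, 2026 gives Mar 27, 2026, which is the date disbursement becomes effective.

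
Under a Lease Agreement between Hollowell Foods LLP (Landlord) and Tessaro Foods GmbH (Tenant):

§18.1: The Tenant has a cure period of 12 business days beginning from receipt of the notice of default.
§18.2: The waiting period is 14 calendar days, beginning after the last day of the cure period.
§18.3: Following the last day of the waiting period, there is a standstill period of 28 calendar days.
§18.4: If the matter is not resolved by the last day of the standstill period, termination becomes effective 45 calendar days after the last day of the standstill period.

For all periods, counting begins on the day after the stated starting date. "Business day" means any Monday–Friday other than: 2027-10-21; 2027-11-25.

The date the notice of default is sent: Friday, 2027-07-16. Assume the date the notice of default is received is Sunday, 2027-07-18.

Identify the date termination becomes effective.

2027-10-29

The last day of the cure period: 12 business days after Sunday, 2027-07-18, skipping weekends — Jul 19, Jul 20, Jul 21, Jul 22, …, Jul 30, Aug 2, Aug 3 — lands on Tuesday, 2027-08-03.
The last day of the waiting period: 2027-08-03 + 14 days = 2027-08-17.
The last day of the standstill period: 2027-08-17 + 28 days = 2027-09-14.
The date termination becomes effective: 2027-09-14 + 45 days = 2027-10-29.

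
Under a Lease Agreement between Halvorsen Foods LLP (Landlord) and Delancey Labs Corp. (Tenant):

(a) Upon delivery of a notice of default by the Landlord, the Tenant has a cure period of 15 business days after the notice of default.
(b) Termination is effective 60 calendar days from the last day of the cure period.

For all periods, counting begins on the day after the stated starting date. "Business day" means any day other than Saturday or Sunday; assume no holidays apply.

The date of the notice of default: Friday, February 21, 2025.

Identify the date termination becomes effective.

The last day of the cure period: 15 business days after Friday, February 21, 2025, skipping weekends — Feb 24, Feb 25, Feb 26, Feb 27, …, Mar 12, Mar 13, Mar 14 — lands on Friday, March 14, 2025.
The date termination becomes effective: 60 calendar days after March 14, 2025 is May 13, 2025.

May 13, 2025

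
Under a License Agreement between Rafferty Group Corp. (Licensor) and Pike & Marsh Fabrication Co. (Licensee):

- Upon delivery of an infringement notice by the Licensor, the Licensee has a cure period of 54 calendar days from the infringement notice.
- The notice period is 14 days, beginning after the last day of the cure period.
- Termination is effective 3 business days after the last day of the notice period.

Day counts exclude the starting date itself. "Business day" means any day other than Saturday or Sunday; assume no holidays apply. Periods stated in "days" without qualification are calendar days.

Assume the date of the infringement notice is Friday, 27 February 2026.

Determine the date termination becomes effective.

11 May 2026

The last day of the cure period: 54 calendar days after 27 February 2026 is 22 April 2026.
Adding 14 calendar days to 22 April 2026 gives 6 May 2026, which is the last day of the notice period.
The date termination becomes effective: 3 business days after Wednesday, 6 May 2026, skipping weekends — May 7, May 8, May 11 — lands on Monday, 11 May 2026.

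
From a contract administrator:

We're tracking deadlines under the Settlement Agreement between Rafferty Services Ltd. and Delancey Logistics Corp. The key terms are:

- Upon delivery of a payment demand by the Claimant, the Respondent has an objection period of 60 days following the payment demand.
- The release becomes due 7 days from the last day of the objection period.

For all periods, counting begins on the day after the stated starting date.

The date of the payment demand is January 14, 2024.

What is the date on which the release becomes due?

March 21, 2024

The last day of the objection period: 60 calendar days after January 14, 2024 is March 14, 2024.
Adding 7 calendar days to March 14, 2024 gives March 21, 2024, which is the date on which the release becomes due.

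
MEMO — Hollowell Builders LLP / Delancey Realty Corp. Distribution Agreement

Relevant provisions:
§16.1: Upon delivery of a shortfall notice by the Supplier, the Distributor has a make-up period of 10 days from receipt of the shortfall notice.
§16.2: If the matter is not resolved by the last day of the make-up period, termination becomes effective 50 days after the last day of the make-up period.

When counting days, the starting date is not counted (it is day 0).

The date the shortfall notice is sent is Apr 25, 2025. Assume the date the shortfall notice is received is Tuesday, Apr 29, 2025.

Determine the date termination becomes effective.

Adding 10 calendar days to Apr 29, 2025 gives May 9, 2025, which is the last day of the make-up period.
Adding 50 calendar days to May 9, 2025 gives Jun 28, 2025, which is the date termination becomes effective.

Jun 28, 2025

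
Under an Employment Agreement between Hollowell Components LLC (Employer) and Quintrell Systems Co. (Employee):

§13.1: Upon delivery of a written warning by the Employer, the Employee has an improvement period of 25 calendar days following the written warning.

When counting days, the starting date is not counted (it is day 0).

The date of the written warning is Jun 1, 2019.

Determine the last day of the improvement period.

The last day of the improvement period: 25 calendar days after Jun 1, 2019 is Jun 26, 2019.

Jun 26, 2019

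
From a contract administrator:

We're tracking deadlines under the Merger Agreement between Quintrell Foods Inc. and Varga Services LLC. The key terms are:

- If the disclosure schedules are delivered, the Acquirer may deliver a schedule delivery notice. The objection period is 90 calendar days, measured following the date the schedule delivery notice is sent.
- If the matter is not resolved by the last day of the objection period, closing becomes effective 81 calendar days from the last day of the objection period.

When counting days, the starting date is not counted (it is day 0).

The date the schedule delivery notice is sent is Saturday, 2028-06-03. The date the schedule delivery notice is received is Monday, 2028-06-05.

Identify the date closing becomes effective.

The last day of the objection period: 90 calendar days after 2028-06-03 is 2028-09-01.
The date closing becomes effective: 81 calendar days after 2028-09-01 is 2028-11-21.

2028-11-21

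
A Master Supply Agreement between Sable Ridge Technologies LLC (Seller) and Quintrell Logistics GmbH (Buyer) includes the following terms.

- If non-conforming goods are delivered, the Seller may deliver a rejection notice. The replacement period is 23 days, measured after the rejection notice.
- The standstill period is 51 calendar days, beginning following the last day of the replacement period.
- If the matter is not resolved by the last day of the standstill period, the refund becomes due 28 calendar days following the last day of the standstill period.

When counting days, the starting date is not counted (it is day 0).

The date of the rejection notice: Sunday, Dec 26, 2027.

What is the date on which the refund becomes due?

Apr 6, 2028

The last day of the replacement period: Dec 26, 2027 + 23 days = Jan 18, 2028.
The last day of the standstill period: Jan 18, 2028 + 51 days = Mar 9, 2028.
Adding 28 calendar days to Mar 9, 2028 gives Apr 6, 2028, which is the date on which the refund becomes due.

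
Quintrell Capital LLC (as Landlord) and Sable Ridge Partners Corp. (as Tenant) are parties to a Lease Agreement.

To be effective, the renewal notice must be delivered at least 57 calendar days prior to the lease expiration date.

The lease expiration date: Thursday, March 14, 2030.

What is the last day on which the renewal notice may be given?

March 14, 2030 minus 57 days is January 16, 2030.

January 16, 2030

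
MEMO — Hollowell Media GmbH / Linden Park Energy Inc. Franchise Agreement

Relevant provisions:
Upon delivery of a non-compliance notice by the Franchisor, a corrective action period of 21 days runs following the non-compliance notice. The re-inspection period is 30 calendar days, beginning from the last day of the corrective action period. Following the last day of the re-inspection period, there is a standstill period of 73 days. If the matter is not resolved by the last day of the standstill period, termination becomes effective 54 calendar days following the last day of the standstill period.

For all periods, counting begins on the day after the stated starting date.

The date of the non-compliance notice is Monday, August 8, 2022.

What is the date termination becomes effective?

The last day of the corrective action period: August 8, 2022 + 21 days = August 29, 2022.
The last day of the re-inspection period: 30 calendar days after August 29, 2022 is September 28, 2022.
The last day of the standstill period: 73 calendar days after September 28, 2022 is December 10, 2022.
The date termination becomes effective: 54 calendar days after December 10, 2022 is February 2, 2023.

February 2, 2023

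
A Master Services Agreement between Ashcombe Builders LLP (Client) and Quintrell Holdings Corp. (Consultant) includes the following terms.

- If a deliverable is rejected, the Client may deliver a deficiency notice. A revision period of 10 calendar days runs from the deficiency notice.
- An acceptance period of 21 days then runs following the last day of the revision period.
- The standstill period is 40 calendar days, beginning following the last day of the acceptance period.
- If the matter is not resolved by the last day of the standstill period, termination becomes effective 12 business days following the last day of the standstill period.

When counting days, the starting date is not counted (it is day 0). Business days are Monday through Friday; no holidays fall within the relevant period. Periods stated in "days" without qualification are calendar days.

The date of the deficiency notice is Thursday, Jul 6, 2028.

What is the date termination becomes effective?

Oct 3, 2028

The last day of the revision period: Jul 6, 2028 + 10 days = Jul 16, 2028.
The last day of the acceptance period: Jul 16, 2028 + 21 days = Aug 6, 2028.
Adding 40 calendar days to Aug 6, 2028 gives Sep 15, 2028, which is the last day of the standstill period.
The date termination becomes effective: 12 business days after Friday, Sep 15, 2028, skipping weekends — Sep 18, Sep 19, Sep 20, Sep 21, …, Sep 29, Oct 2, Oct 3 — lands on Tuesday, Oct 3, 2028.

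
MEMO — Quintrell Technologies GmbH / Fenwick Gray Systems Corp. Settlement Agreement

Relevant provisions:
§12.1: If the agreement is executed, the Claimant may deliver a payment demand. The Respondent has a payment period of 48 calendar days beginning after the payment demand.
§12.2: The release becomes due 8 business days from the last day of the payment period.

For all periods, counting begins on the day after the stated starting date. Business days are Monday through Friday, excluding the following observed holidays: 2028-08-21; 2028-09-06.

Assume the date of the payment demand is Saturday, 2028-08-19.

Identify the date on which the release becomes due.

2028-10-18

Adding 48 calendar days to 2028-08-19 gives 2028-10-06, which is the last day of the payment period.
From Friday, 2028-10-06, 8 business days (Oct 9, Oct 10, Oct 11, Oct 12, Oct 13, Oct 16, Oct 17, Oct 18, skipping weekends) brings us to Wednesday, 2028-10-18, which is the date on which the release becomes due.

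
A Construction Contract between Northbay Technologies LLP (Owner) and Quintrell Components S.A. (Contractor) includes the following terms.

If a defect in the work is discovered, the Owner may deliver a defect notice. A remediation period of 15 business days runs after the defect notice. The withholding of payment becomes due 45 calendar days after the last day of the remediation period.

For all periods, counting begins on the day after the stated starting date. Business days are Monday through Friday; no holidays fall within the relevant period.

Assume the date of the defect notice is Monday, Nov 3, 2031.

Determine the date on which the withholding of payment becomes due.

Jan 8, 2032

The last day of the remediation period: counting 15 business days from Monday, Nov 3, 2031 (Nov 4, Nov 5, Nov 6, Nov 7, …, Nov 20, Nov 21, Nov 24, skipping weekends) reaches Monday, Nov 24, 2031.
Adding 45 calendar days to Nov 24, 2031 gives Jan 8, 2032, which is the date on which the withholding of payment becomes due.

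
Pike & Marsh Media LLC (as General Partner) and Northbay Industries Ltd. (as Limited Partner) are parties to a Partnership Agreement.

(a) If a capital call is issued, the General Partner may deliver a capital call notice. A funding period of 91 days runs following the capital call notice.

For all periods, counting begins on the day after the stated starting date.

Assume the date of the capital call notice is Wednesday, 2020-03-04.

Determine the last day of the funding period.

The last day of the funding period: 91 calendar days after 2020-03-04 is 2020-06-03.

2020-06-03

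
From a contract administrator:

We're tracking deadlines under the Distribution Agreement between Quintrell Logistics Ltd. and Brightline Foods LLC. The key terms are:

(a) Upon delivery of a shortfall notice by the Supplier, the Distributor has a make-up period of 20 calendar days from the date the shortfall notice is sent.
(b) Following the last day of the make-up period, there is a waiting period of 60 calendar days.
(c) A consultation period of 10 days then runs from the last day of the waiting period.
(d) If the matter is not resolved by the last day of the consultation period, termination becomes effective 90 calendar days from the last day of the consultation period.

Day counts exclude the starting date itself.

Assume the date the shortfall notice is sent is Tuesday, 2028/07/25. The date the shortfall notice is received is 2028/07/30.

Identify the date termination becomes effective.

2029/01/21

The last day of the make-up period: 2028/07/25 + 20 days = 2028/08/14.
The last day of the waiting period: 60 calendar days after 2028/08/14 is 2028/10/13.
The last day of the consultation period: 2028/10/13 + 10 days = 2028/10/23.
The date termination becomes effective: 90 calendar days after 2028/10/23 is 2029/01/21.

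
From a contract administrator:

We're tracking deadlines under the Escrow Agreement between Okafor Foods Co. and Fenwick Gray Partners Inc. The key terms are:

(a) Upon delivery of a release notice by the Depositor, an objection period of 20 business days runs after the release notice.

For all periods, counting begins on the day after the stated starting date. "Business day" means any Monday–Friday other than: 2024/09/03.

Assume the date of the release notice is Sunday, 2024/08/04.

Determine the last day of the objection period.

The last day of the objection period: 20 business days after Sunday, 2024/08/04, skipping weekends — Aug 5, Aug 6, Aug 7, Aug 8, …, Aug 28, Aug 29, Aug 30 — lands on Friday, 2024/08/30.

2024/08/30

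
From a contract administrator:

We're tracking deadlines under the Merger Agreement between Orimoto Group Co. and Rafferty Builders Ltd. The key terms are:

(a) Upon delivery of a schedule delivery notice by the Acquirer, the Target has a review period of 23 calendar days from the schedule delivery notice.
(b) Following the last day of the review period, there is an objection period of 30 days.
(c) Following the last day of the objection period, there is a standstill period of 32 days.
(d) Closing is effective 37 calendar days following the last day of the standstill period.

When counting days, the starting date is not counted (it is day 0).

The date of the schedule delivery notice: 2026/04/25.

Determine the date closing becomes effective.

Adding 23 calendar days to 2026/04/25 gives 2026/05/18, which is the last day of the review period.
The last day of the objection period: 2026/05/18 + 30 days = 2026/06/17.
The last day of the standstill period: 2026/06/17 + 32 days = 2026/07/19.
The date closing becomes effective: 37 calendar days after 2026/07/19 is 2026/08/25.

2026/08/25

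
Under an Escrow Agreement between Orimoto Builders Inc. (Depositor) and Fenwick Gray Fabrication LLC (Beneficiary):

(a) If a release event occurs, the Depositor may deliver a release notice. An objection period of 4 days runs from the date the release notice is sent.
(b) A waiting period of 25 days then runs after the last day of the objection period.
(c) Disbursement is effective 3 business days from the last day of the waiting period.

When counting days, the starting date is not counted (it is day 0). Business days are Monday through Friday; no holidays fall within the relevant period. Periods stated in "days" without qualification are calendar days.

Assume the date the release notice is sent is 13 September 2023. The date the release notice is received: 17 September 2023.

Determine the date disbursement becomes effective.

17 October 2023

The last day of the objection period: 13 September 2023 + 4 days = 17 September 2023.
The last day of the waiting period: 25 calendar days after 17 September 2023 is 12 October 2023.
The date disbursement becomes effective: counting 3 business days from Thursday, 12 October 2023 (Oct 13, Oct 16, Oct 17, skipping weekends) reaches Tuesday, 17 October 2023.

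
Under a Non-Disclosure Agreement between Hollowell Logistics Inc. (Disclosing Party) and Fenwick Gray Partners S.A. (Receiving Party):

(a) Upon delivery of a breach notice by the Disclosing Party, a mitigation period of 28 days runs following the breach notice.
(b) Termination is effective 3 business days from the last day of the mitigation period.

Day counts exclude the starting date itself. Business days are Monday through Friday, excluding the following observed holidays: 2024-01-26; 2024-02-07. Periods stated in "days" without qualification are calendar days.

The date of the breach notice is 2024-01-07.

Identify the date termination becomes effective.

2024-02-08

The last day of the mitigation period: 28 calendar days after 2024-01-07 is 2024-02-04.
The date termination becomes effective: counting 3 business days from Sunday, 2024-02-04 (Feb 5, Feb 6, Feb 8, skipping weekends and the listed holiday on Feb 7) reaches Thursday, 2024-02-08.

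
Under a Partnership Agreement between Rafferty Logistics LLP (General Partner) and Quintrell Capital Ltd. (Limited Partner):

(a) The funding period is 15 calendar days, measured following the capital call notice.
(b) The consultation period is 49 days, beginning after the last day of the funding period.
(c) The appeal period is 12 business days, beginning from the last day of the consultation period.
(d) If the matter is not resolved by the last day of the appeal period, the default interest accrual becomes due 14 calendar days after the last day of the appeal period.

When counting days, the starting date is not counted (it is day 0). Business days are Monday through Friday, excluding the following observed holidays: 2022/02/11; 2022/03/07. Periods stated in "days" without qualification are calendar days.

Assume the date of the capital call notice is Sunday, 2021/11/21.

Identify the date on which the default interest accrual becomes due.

Adding 15 calendar days to 2021/11/21 gives 2021/12/06, which is the last day of the funding period.
The last day of the consultation period: 49 calendar days after 2021/12/06 is 2022/01/24.
The last day of the appeal period: 12 business days after Monday, 2022/01/24, skipping weekends — Jan 25, Jan 26, Jan 27, Jan 28, …, Feb 7, Feb 8, Feb 9 — lands on Wednesday, 2022/02/09.
The date on which the default interest accrual becomes due: 2022/02/09 + 14 days = 2022/02/23.

2022/02/23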